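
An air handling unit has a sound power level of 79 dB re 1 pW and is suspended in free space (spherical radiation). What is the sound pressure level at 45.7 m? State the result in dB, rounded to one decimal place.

L_p = L_w − 10·log₁₀(4π·r²) with r = 45.7 m.
4π·r² = 2.624e+04 m², 10·log₁₀ of that is 44.190 dB.
L_p = 79 − 44.190 = 34.81 dB.

34.8 dB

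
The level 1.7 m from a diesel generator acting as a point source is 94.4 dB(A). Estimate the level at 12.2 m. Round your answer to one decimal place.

77.3 dB(A)

Spherical spreading from a point source gives a 20·log₁₀(r₂/r₁) drop.
L₂ = 94.4 − 20·log₁₀(12.2/1.7) = 94.4 − 17.118 = 77.28 dB(A).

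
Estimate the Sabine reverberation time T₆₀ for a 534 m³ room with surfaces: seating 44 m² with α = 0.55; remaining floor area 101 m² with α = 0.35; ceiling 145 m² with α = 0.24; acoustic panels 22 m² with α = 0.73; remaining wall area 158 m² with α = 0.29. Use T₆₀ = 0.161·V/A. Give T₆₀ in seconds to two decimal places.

Summing Sᵢαᵢ: 44·0.55 + 101·0.35 + 145·0.24 + 22·0.73 + 158·0.29 = 156.23 m².
T₆₀ = 0.161·V/A = 0.161·534/156.23 = 0.550 s.

0.55 s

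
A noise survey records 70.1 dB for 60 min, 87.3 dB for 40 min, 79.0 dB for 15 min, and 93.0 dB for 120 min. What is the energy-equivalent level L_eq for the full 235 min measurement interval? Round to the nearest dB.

L_eq = 10·log₁₀[(1/T)·Σ tᵢ·10^(Lᵢ/10)] with T = 235 min.
Σ tᵢ·10^(Lᵢ/10) = 60·10^(70.1/10) + 40·10^(87.3/10) + 15·10^(79.0/10) + 120·10^(93.0/10) = 2.627e+11.
L_eq = 10·log₁₀(2.627e+11/235) = 90.48 dB.

90 dB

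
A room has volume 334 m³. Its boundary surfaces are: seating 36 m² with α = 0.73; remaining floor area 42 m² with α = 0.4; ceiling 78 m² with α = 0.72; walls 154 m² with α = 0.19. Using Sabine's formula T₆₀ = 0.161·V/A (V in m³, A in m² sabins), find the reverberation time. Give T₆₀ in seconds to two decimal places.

0.42 s

Summing Sᵢαᵢ: 36·0.73 + 42·0.4 + 78·0.72 + 154·0.19 = 128.50 m².
T₆₀ = 0.161·V/A = 0.161·334/128.50 = 0.418 s.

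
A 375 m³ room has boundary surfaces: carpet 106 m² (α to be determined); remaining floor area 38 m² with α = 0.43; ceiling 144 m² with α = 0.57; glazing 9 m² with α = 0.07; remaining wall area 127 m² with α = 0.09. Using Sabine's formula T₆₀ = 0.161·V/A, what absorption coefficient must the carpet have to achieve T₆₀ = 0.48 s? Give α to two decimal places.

A = 0.161·V/T₆₀ = 0.161·375/0.48 = 125.78 m² sabins.
Absorption from the other surfaces = 38·0.43 + 144·0.57 + 9·0.07 + 127·0.09 = 110.48 m², so the carpet must supply 15.30 m² over 106 m².
α = 15.30/106 = 0.144.

0.14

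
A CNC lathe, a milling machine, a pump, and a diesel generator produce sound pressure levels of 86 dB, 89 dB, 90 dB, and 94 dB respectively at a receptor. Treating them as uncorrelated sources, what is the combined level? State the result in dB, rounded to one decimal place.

For uncorrelated sources the intensities add, so convert each level to linear form, sum, and take 10·log₁₀ of the total.
Σ 10^(L/10) = 10^(86/10) + 10^(89/10) + 10^(90/10) + 10^(94/10) = 4.704e+09.
L_total = 10·log₁₀(4.704e+09) = 96.72 dB.

96.7 dB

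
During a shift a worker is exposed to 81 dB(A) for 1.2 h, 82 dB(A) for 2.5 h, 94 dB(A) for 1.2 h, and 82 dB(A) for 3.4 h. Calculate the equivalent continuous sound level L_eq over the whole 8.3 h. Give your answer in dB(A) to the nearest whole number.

87 dB(A)

Weight each interval's intensity by its duration and average over T = 8.3 h:
Σ tᵢ·10^(Lᵢ/10) = 1.2·10^(81/10) + 2.5·10^(82/10) + 1.2·10^(94/10) + 3.4·10^(82/10) = 4.100e+09.
L_eq = 10·log₁₀(4.100e+09/8.3) = 86.94 dB(A).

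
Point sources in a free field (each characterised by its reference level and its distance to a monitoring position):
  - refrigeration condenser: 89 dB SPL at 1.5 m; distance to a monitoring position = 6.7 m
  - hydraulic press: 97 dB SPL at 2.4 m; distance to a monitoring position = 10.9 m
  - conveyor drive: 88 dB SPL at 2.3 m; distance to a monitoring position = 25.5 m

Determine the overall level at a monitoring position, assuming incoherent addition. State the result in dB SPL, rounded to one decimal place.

84.6 dB SPL

Propagate each source to the receiver with L = L_ref − 20·log₁₀(r/r_ref), then add intensities.
refrigeration condenser: 89 − 20·log₁₀(6.7/1.5) = 89 − 13.00 = 76.00 dB SPL.
hydraulic press: 97 − 20·log₁₀(10.9/2.4) = 97 − 13.14 = 83.86 dB SPL.
conveyor drive: 88 − 20·log₁₀(25.5/2.3) = 88 − 20.90 = 67.10 dB SPL.
Σ 10^(L/10) = 2.879e+08 → L_total = 10·log₁₀(2.879e+08) = 84.59 dB SPL.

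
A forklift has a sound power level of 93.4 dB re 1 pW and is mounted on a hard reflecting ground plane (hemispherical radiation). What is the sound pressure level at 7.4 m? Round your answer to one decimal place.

68.0 dB

L_p = L_w − 10·log₁₀(2π·r²) with r = 7.4 m.
2π·r² = 344.1 m², 10·log₁₀ of that is 25.366 dB.
L_p = 93.4 − 25.366 = 68.03 dB.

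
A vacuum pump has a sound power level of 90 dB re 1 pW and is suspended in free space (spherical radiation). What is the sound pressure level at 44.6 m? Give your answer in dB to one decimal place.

The power spreads over a sphere of area 4π·r², so L_p = L_w − 10·log₁₀(4π·r²).
4π·r² = 2.5e+04 m², 10·log₁₀ of that is 43.979 dB.
L_p = 90 − 43.979 = 46.02 dB.

46.0 dB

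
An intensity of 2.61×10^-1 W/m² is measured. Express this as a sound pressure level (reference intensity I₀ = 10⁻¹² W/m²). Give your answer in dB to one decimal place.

I/I₀ = 2.61×10^-1/10⁻¹² = 2.61×10^11, and L = 10·log₁₀(I/I₀).
L = 10·(0.4166 + 11) = 114.17 dB.

114.2 dB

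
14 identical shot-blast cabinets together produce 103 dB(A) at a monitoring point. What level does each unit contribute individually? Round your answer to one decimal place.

For N identical incoherent sources L_total = L₁ + 10·log₁₀ N, so L₁ = 103 − 10·log₁₀(14) = 103 − 11.461.

91.5 dB(A)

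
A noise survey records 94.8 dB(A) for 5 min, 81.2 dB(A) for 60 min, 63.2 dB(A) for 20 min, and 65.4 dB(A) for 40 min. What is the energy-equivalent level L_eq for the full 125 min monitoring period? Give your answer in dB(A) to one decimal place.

Weight each interval's intensity by its duration and average over T = 125 min:
Σ tᵢ·10^(Lᵢ/10) = 5·10^(94.8/10) + 60·10^(81.2/10) + 20·10^(63.2/10) + 40·10^(65.4/10) = 2.319e+10.
L_eq = 10·log₁₀(2.319e+10/125) = 82.68 dB(A).

82.7 dB(A)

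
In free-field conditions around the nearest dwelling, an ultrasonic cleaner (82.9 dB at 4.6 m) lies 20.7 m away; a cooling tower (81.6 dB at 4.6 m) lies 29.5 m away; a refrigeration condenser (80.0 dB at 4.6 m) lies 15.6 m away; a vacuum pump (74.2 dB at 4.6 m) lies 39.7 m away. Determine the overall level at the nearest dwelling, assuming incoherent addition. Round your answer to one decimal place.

First find each source's level at the receiver (point-source: −20·log₁₀(r/r_ref)), then combine on an intensity basis.
ultrasonic cleaner: 82.9 − 20·log₁₀(20.7/4.6) = 82.9 − 13.06 = 69.84 dB.
cooling tower: 81.6 − 20·log₁₀(29.5/4.6) = 81.6 − 16.14 = 65.46 dB.
refrigeration condenser: 80.0 − 20·log₁₀(15.6/4.6) = 80.0 − 10.61 = 69.39 dB.
vacuum pump: 74.2 − 20·log₁₀(39.7/4.6) = 74.2 − 18.72 = 55.48 dB.
Σ 10^(L/10) = 2.219e+07 → L_total = 10·log₁₀(2.219e+07) = 73.46 dB.

73.5 dB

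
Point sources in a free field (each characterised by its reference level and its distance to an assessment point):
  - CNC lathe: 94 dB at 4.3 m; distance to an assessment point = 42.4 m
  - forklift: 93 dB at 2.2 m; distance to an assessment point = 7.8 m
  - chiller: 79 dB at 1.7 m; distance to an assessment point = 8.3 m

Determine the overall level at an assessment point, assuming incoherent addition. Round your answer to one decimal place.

82.7 dB

First find each source's level at the receiver (point-source: −20·log₁₀(r/r_ref)), then combine on an intensity basis.
CNC lathe: 94 − 20·log₁₀(42.4/4.3) = 94 − 19.88 = 74.12 dB.
forklift: 93 − 20·log₁₀(7.8/2.2) = 93 − 10.99 = 82.01 dB.
chiller: 79 − 20·log₁₀(8.3/1.7) = 79 − 13.77 = 65.23 dB.
Σ 10^(L/10) = 1.879e+08 → L_total = 10·log₁₀(1.879e+08) = 82.74 dB.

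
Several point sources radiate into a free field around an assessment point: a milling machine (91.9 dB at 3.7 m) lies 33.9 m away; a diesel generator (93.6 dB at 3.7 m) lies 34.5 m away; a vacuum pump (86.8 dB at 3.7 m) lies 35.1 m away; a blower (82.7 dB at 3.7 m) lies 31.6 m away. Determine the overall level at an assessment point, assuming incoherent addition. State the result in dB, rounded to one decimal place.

Propagate each source to the receiver with L = L_ref − 20·log₁₀(r/r_ref), then add intensities.
milling machine: 91.9 − 20·log₁₀(33.9/3.7) = 91.9 − 19.24 = 72.66 dB.
diesel generator: 93.6 − 20·log₁₀(34.5/3.7) = 93.6 − 19.39 = 74.21 dB.
vacuum pump: 86.8 − 20·log₁₀(35.1/3.7) = 86.8 − 19.54 = 67.26 dB.
blower: 82.7 − 20·log₁₀(31.6/3.7) = 82.7 − 18.63 = 64.07 dB.
Σ 10^(L/10) = 5.267e+07 → L_total = 10·log₁₀(5.267e+07) = 77.22 dB.

77.2 dB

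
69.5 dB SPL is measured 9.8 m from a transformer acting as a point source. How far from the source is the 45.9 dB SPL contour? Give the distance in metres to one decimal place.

For a point source L₁ − L₂ = 20·log₁₀(r₂/r₁), so r₂ = r₁·10^((L₁−L₂)/20).
r₂ = 9.8·10^((69.5−45.9)/20) = 9.8·10^(23.6/20) = 148.33 m.

148.3 m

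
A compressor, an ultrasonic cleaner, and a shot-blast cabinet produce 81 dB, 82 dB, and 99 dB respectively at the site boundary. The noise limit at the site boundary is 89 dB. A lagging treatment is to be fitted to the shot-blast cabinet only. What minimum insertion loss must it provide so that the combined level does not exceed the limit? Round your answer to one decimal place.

11.9 dB

The untreated sources together contribute 10^(81/10) + 10^(82/10) = 2.844e+08, i.e. 84.54 dB.
To meet 89 dB overall, the treated shot-blast cabinet may contribute at most 10^(89/10) − 2.844e+08 = 5.099e+08, i.e. 87.08 dB.
Required insertion loss = 99 − 87.08 = 11.92 dB.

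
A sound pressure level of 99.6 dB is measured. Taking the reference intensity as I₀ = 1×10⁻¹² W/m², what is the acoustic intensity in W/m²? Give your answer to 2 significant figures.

0.0091 W/m²

I = I₀·10^(L/10) = 10⁻¹² × 10^(99.6/10) = 10^(-2.040).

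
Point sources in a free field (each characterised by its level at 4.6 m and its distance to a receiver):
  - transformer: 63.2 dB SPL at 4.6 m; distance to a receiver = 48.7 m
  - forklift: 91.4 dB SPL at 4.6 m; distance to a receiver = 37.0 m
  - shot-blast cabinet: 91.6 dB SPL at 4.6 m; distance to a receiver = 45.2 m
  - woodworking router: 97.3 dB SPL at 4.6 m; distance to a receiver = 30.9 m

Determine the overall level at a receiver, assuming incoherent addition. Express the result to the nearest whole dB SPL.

82 dB SPL

First find each source's level at the receiver (point-source: −20·log₁₀(r/r_ref)), then combine on an intensity basis.
transformer: 63.2 − 20·log₁₀(48.7/4.6) = 63.2 − 20.50 = 42.70 dB SPL.
forklift: 91.4 − 20·log₁₀(37.0/4.6) = 91.4 − 18.11 = 73.29 dB SPL.
shot-blast cabinet: 91.6 − 20·log₁₀(45.2/4.6) = 91.6 − 19.85 = 71.75 dB SPL.
woodworking router: 97.3 − 20·log₁₀(30.9/4.6) = 97.3 − 16.54 = 80.76 dB SPL.
Σ 10^(L/10) = 1.553e+08 → L_total = 10·log₁₀(1.553e+08) = 81.91 dB SPL.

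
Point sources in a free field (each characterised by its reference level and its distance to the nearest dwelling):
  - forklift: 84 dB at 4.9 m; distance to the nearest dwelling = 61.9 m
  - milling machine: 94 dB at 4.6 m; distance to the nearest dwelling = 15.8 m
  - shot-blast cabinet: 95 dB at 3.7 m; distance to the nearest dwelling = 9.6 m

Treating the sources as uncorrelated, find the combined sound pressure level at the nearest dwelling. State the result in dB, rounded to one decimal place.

Propagate each source to the receiver with L = L_ref − 20·log₁₀(r/r_ref), then add intensities.
forklift: 84 − 20·log₁₀(61.9/4.9) = 84 − 22.03 = 61.97 dB.
milling machine: 94 − 20·log₁₀(15.8/4.6) = 94 − 10.72 = 83.28 dB.
shot-blast cabinet: 95 − 20·log₁₀(9.6/3.7) = 95 − 8.28 = 86.72 dB.
Σ 10^(L/10) = 6.842e+08 → L_total = 10·log₁₀(6.842e+08) = 88.35 dB.

88.4 dB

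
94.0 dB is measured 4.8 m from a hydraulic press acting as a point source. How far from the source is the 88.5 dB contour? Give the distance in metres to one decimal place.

9.0 m

The 5.5 dB drop corresponds to a distance ratio of 10^(5.5/20) for a point source.
r₂ = 4.8·10^((94.0−88.5)/20) = 4.8·10^(5.5/20) = 9.04 m.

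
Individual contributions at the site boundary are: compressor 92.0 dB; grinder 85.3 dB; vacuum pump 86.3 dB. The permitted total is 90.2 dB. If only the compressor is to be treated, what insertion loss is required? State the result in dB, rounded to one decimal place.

7.5 dB

The untreated sources together contribute 10^(85.3/10) + 10^(86.3/10) = 7.654e+08, i.e. 88.84 dB.
To meet 90.2 dB overall, the treated compressor may contribute at most 10^(90.2/10) − 7.654e+08 = 2.817e+08, i.e. 84.50 dB.
So the compressor must be reduced from 92.0 to 84.50 dB: IL = 7.50 dB.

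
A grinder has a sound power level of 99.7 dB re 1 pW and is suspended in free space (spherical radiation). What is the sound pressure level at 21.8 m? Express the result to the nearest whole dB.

62 dB

Free-field spherical radiation: L_p = L_w − 10·log₁₀(4π·r²), r = 21.8 m.
4π·r² = 5972 m², 10·log₁₀ of that is 37.761 dB.
L_p = 99.7 − 37.761 = 61.94 dB.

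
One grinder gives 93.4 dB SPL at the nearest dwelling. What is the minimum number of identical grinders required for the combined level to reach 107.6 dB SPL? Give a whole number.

The shortfall is 107.6 − 93.4 = 14.2 dB, and N units add 10·log₁₀ N, so need 10·log₁₀ N ≥ 14.2.
N ≥ 10^(14.2/10) = 26.303, so N = 27.

27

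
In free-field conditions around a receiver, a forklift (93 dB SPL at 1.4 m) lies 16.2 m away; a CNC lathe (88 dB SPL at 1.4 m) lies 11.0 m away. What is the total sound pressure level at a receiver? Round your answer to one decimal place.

74.0 dB SPL

First find each source's level at the receiver (point-source: −20·log₁₀(r/r_ref)), then combine on an intensity basis.
forklift: 93 − 20·log₁₀(16.2/1.4) = 93 − 21.27 = 71.73 dB SPL.
CNC lathe: 88 − 20·log₁₀(11.0/1.4) = 88 − 17.91 = 70.09 dB SPL.
Σ 10^(L/10) = 2.512e+07 → L_total = 10·log₁₀(2.512e+07) = 74.00 dB SPL.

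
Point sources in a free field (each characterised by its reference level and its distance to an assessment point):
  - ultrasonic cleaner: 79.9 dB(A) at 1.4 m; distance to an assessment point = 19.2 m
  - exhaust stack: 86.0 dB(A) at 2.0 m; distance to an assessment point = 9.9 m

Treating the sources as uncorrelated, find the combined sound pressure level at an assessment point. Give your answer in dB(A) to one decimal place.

Propagate each source to the receiver with L = L_ref − 20·log₁₀(r/r_ref), then add intensities.
ultrasonic cleaner: 79.9 − 20·log₁₀(19.2/1.4) = 79.9 − 22.74 = 57.16 dB(A).
exhaust stack: 86.0 − 20·log₁₀(9.9/2.0) = 86.0 − 13.89 = 72.11 dB(A).
Σ 10^(L/10) = 1.677e+07 → L_total = 10·log₁₀(1.677e+07) = 72.24 dB(A).

72.2 dB(A)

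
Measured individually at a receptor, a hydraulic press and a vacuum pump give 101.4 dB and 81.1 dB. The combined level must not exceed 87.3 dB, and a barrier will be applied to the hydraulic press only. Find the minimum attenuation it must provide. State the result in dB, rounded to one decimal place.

15.3 dB

The untreated sources together contribute 10^(81.1/10) = 1.288e+08, i.e. 81.10 dB.
The limit corresponds to 10^(87.3/10) = 5.370e+08; subtracting the fixed part leaves 4.082e+08 for the hydraulic press, i.e. 86.11 dB.
So the hydraulic press must be reduced from 101.4 to 86.11 dB: IL = 15.29 dB.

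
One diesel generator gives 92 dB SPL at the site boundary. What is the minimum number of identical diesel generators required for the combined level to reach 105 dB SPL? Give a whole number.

The shortfall is 105 − 92 = 13.0 dB, and N units add 10·log₁₀ N, so need 10·log₁₀ N ≥ 13.0.
N ≥ 10^(13.0/10) = 19.953, so N = 20.

20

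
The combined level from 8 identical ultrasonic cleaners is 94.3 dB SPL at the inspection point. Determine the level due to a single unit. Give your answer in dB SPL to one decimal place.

85.3 dB SPL

Dividing the total intensity by 8 lowers the level by 10·log₁₀ 8 = 9.031 dB: L₁ = 94.3 − 9.031.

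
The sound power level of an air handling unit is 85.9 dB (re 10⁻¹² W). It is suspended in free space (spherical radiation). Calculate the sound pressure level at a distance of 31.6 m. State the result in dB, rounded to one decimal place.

L_p = L_w − 10·log₁₀(4π·r²) with r = 31.6 m.
4π·r² = 1.255e+04 m², 10·log₁₀ of that is 40.986 dB.
L_p = 85.9 − 40.986 = 44.91 dB.

44.9 dB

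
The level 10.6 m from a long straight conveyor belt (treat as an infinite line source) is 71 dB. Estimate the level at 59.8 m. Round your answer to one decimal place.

63.5 dB

For a line source, L₂ = L₁ − 10·log₁₀(r₂/r₁).
L₂ = 71 − 10·log₁₀(59.8/10.6) = 71 − 7.514 = 63.49 dB.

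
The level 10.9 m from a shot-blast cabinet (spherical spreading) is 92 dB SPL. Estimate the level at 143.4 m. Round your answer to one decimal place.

69.6 dB SPL

Spherical spreading from a point source gives a 20·log₁₀(r₂/r₁) drop.
L₂ = 92 − 20·log₁₀(143.4/10.9) = 92 − 22.382 = 69.62 dB SPL.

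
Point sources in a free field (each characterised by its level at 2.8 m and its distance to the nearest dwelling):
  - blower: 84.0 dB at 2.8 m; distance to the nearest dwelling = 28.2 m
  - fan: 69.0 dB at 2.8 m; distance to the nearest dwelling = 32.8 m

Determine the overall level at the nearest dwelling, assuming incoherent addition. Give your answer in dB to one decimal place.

First find each source's level at the receiver (point-source: −20·log₁₀(r/r_ref)), then combine on an intensity basis.
blower: 84.0 − 20·log₁₀(28.2/2.8) = 84.0 − 20.06 = 63.94 dB.
fan: 69.0 − 20·log₁₀(32.8/2.8) = 69.0 − 21.37 = 47.63 dB.
Σ 10^(L/10) = 2.534e+06 → L_total = 10·log₁₀(2.534e+06) = 64.04 dB.

64.0 dB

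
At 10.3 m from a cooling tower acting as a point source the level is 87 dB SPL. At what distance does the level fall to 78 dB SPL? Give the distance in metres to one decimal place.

Point-source spreading drops the level by 20·log₁₀(r₂/r₁); inverting, r₂/r₁ = 10^(ΔL/20).
r₂ = 10.3·10^((87−78)/20) = 10.3·10^(9.0/20) = 29.03 m.

29.0 m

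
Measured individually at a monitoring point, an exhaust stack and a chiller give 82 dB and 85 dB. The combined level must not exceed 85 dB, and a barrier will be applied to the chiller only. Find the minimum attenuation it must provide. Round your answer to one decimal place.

Fixed contribution from the other source: Σ 10^(L/10) = 10^(82/10) = 1.585e+08 (82.00 dB).
To meet 85 dB overall, the treated chiller may contribute at most 10^(85/10) − 1.585e+08 = 1.577e+08, i.e. 81.98 dB.
Required insertion loss = 85 − 81.98 = 3.02 dB.

3.0 dB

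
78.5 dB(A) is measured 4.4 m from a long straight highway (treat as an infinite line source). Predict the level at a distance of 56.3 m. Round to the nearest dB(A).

67 dB(A)

Cylindrical spreading from a line source gives a 10·log₁₀(r₂/r₁) drop.
L₂ = 78.5 − 10·log₁₀(56.3/4.4) = 78.5 − 11.071 = 67.43 dB(A).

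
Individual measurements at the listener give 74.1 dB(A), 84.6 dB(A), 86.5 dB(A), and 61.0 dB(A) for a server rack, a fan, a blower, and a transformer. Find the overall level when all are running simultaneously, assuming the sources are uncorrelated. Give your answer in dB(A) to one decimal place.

For uncorrelated sources the intensities add, so convert each level to linear form, sum, and take 10·log₁₀ of the total.
Σ 10^(L/10) = 10^(74.1/10) + 10^(84.6/10) + 10^(86.5/10) + 10^(61.0/10) = 7.620e+08.
L_total = 10·log₁₀(7.620e+08) = 88.82 dB(A).

88.8 dB(A)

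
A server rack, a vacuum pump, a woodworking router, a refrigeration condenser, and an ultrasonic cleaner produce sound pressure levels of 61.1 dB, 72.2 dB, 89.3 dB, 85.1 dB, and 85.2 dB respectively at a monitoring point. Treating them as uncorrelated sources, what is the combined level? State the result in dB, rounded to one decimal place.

91.8 dB

For uncorrelated sources the intensities add, so convert each level to linear form, sum, and take 10·log₁₀ of the total.
Σ 10^(L/10) = 10^(61.1/10) + 10^(72.2/10) + 10^(89.3/10) + 10^(85.1/10) + 10^(85.2/10) = 1.524e+09.
L_total = 10·log₁₀(1.524e+09) = 91.83 dB.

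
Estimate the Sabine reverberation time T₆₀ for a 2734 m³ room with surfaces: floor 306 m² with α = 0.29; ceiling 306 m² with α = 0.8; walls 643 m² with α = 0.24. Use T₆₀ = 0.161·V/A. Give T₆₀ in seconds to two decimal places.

0.90 s

Summing Sᵢαᵢ: 306·0.29 + 306·0.8 + 643·0.24 = 487.86 m².
T₆₀ = 0.161 × 2734 / 487.86 = 0.902 s.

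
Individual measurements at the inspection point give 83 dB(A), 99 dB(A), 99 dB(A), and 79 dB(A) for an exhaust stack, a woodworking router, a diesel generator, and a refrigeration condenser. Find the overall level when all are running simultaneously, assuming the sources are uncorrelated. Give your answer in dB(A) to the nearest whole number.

For uncorrelated sources the intensities add, so convert each level to linear form, sum, and take 10·log₁₀ of the total.
Σ 10^(L/10) = 10^(83/10) + 10^(99/10) + 10^(99/10) + 10^(79/10) = 1.617e+10.
L_total = 10·log₁₀(1.617e+10) = 102.09 dB(A).

102 dB(A)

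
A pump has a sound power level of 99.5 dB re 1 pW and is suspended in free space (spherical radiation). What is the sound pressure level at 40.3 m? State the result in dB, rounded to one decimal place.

56.4 dB

Free-field spherical radiation: L_p = L_w − 10·log₁₀(4π·r²), r = 40.3 m.
4π·r² = 2.041e+04 m², 10·log₁₀ of that is 43.098 dB.
L_p = 99.5 − 43.098 = 56.40 dB.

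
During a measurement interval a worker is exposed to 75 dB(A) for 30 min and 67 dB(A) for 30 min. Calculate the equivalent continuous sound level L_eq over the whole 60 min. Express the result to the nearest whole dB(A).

73 dB(A)

Weight each interval's intensity by its duration and average over T = 60 min:
Σ tᵢ·10^(Lᵢ/10) = 30·10^(75/10) + 30·10^(67/10) = 1.099e+09.
L_eq = 10·log₁₀(1.099e+09/60) = 72.63 dB(A).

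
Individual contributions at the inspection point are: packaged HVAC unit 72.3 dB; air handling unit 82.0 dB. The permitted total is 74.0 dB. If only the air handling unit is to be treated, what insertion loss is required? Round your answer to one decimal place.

12.9 dB

Everything except the air handling unit sums to 10^(72.3/10) = 1.698e+07 in linear terms, 72.30 dB.
To meet 74.0 dB overall, the treated air handling unit may contribute at most 10^(74.0/10) − 1.698e+07 = 8.136e+06, i.e. 69.10 dB.
Required insertion loss = 82.0 − 69.10 = 12.90 dB.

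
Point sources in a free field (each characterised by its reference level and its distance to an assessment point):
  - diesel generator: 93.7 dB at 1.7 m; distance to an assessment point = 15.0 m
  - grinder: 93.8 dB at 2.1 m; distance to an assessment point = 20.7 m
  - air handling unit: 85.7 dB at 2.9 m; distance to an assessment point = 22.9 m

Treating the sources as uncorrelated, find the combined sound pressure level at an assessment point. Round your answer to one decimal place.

77.8 dB

Propagate each source to the receiver with L = L_ref − 20·log₁₀(r/r_ref), then add intensities.
diesel generator: 93.7 − 20·log₁₀(15.0/1.7) = 93.7 − 18.91 = 74.79 dB.
grinder: 93.8 − 20·log₁₀(20.7/2.1) = 93.8 − 19.88 = 73.92 dB.
air handling unit: 85.7 − 20·log₁₀(22.9/2.9) = 85.7 − 17.95 = 67.75 dB.
Σ 10^(L/10) = 6.076e+07 → L_total = 10·log₁₀(6.076e+07) = 77.84 dB.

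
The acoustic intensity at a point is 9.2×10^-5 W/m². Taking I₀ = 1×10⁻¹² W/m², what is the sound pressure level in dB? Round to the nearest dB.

80 dB

L = 10·log₁₀(I/I₀) = 10·log₁₀(9.2×10^-5/10⁻¹²) = 10·log₁₀(9.2×10^7).
L = 10·(0.9638 + 7) = 79.64 dB.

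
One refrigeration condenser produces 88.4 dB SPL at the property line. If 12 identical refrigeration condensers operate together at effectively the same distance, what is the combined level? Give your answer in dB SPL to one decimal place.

L_total = L₁ + 10·log₁₀ N for N identical incoherent sources.
L_total = 88.4 + 10·log₁₀(12) = 88.4 + 10.792 = 99.19 dB SPL.

99.2 dB SPL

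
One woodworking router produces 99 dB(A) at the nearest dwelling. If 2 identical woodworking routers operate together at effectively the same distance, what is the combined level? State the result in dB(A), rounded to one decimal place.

102.0 dB(A)

With 2 equal, uncorrelated contributions the intensity is 2× that of one unit, giving a rise of 10·log₁₀ 2.
L_total = 99 + 10·log₁₀(2) = 99 + 3.010 = 102.01 dB(A).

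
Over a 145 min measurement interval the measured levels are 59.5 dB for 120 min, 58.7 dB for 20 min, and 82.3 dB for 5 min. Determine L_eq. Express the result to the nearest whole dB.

68 dB

L_eq = 10·log₁₀[(1/T)·Σ tᵢ·10^(Lᵢ/10)] with T = 145 min.
Σ tᵢ·10^(Lᵢ/10) = 120·10^(59.5/10) + 20·10^(58.7/10) + 5·10^(82.3/10) = 9.709e+08.
L_eq = 10·log₁₀(9.709e+08/145) = 68.26 dB.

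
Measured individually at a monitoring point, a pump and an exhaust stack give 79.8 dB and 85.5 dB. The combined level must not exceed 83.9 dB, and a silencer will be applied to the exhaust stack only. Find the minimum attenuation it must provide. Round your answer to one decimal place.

3.7 dB

Everything except the exhaust stack sums to 10^(79.8/10) = 9.550e+07 in linear terms, 79.80 dB.
The limit corresponds to 10^(83.9/10) = 2.455e+08; subtracting the fixed part leaves 1.500e+08 for the exhaust stack, i.e. 81.76 dB.
So the exhaust stack must be reduced from 85.5 to 81.76 dB: IL = 3.74 dB.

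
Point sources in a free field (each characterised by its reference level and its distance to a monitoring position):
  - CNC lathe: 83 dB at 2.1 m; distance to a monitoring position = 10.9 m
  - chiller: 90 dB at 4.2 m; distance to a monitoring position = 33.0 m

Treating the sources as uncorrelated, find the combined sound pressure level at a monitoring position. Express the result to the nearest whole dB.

First find each source's level at the receiver (point-source: −20·log₁₀(r/r_ref)), then combine on an intensity basis.
CNC lathe: 83 − 20·log₁₀(10.9/2.1) = 83 − 14.30 = 68.70 dB.
chiller: 90 − 20·log₁₀(33.0/4.2) = 90 − 17.91 = 72.09 dB.
Σ 10^(L/10) = 2.360e+07 → L_total = 10·log₁₀(2.360e+07) = 73.73 dB.

74 dB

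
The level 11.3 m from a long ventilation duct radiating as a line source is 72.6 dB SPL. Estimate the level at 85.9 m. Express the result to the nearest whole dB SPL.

64 dB SPL

Line-source attenuation: ΔL = 10·log₁₀(r₂/r₁) = 10·log₁₀(85.9/11.3) = 8.809 dB.
L₂ = 72.6 − 10·log₁₀(85.9/11.3) = 72.6 − 8.809 = 63.79 dB SPL.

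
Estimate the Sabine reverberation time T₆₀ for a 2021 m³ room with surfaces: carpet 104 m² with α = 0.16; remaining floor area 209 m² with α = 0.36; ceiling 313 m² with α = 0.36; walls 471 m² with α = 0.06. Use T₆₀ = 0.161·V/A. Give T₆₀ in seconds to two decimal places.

Summing Sᵢαᵢ: 104·0.16 + 209·0.36 + 313·0.36 + 471·0.06 = 232.82 m².
T₆₀ = 0.161 × 2021 / 232.82 = 1.398 s.

1.40 s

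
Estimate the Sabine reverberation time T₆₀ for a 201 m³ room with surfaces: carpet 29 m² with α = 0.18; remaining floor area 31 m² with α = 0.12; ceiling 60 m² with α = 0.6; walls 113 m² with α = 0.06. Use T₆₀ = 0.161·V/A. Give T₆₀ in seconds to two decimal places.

Summing Sᵢαᵢ: 29·0.18 + 31·0.12 + 60·0.6 + 113·0.06 = 51.72 m².
T₆₀ = 0.161 × 201 / 51.72 = 0.626 s.

0.63 s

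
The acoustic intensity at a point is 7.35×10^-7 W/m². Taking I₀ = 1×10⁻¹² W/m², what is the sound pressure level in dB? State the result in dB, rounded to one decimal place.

Dividing by I₀ shifts the exponent by 12: I/I₀ = 7.35×10^5.
L = 10·(0.8663 + 5) = 58.66 dB.

58.7 dB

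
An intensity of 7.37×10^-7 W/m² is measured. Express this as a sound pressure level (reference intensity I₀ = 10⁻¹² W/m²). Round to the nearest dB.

59 dB

I/I₀ = 7.37×10^-7/10⁻¹² = 7.37×10^5, and L = 10·log₁₀(I/I₀).
L = 10·(0.8675 + 5) = 58.67 dB.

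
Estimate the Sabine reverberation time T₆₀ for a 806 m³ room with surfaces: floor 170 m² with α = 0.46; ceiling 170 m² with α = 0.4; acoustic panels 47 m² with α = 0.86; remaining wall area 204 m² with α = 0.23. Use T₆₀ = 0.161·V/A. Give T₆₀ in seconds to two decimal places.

A = Σ Sᵢαᵢ = 170·0.46 + 170·0.4 + 47·0.86 + 204·0.23 = 233.54 m².
T₆₀ = 0.161·V/A = 0.161·806/233.54 = 0.556 s.

0.56 s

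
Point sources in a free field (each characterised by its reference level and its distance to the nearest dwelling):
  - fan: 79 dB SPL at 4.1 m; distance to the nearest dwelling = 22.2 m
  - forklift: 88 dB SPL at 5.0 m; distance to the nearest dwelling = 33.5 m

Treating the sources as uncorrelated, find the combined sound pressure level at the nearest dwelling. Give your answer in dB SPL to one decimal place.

First find each source's level at the receiver (point-source: −20·log₁₀(r/r_ref)), then combine on an intensity basis.
fan: 79 − 20·log₁₀(22.2/4.1) = 79 − 14.67 = 64.33 dB SPL.
forklift: 88 − 20·log₁₀(33.5/5.0) = 88 − 16.52 = 71.48 dB SPL.
Σ 10^(L/10) = 1.676e+07 → L_total = 10·log₁₀(1.676e+07) = 72.24 dB SPL.

72.2 dB SPL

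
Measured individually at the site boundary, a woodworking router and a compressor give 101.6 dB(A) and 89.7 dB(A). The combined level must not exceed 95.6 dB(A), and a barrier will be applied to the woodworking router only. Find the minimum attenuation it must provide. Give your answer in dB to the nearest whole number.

7 dB

The untreated sources together contribute 10^(89.7/10) = 9.333e+08, i.e. 89.70 dB(A).
To meet 95.6 dB(A) overall, the treated woodworking router may contribute at most 10^(95.6/10) − 9.333e+08 = 2.698e+09, i.e. 94.31 dB(A).
So the woodworking router must be reduced from 101.6 to 94.31 dB(A): IL = 7.29 dB.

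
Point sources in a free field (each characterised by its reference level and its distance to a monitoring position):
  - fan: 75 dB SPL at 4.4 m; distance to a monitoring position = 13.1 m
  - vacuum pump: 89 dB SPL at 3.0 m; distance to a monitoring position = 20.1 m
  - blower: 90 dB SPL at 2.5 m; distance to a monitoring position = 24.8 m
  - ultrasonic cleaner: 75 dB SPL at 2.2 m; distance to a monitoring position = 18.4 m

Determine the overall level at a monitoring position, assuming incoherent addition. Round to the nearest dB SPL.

75 dB SPL

First find each source's level at the receiver (point-source: −20·log₁₀(r/r_ref)), then combine on an intensity basis.
fan: 75 − 20·log₁₀(13.1/4.4) = 75 − 9.48 = 65.52 dB SPL.
vacuum pump: 89 − 20·log₁₀(20.1/3.0) = 89 − 16.52 = 72.48 dB SPL.
blower: 90 − 20·log₁₀(24.8/2.5) = 90 − 19.93 = 70.07 dB SPL.
ultrasonic cleaner: 75 − 20·log₁₀(18.4/2.2) = 75 − 18.45 = 56.55 dB SPL.
Σ 10^(L/10) = 3.188e+07 → L_total = 10·log₁₀(3.188e+07) = 75.03 dB SPL.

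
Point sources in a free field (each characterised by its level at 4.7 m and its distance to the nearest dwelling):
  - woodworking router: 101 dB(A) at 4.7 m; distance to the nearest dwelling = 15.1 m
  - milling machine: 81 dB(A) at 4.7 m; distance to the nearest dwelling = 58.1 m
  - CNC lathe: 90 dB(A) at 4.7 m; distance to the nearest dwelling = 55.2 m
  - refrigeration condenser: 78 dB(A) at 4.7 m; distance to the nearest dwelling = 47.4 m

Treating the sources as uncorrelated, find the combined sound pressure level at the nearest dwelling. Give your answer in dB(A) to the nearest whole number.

Apply inverse-square spreading to bring every level to the receiver, then sum 10^(L/10).
woodworking router: 101 − 20·log₁₀(15.1/4.7) = 101 − 10.14 = 90.86 dB(A).
milling machine: 81 − 20·log₁₀(58.1/4.7) = 81 − 21.84 = 59.16 dB(A).
CNC lathe: 90 − 20·log₁₀(55.2/4.7) = 90 − 21.40 = 68.60 dB(A).
refrigeration condenser: 78 − 20·log₁₀(47.4/4.7) = 78 − 20.07 = 57.93 dB(A).
Σ 10^(L/10) = 1.228e+09 → L_total = 10·log₁₀(1.228e+09) = 90.89 dB(A).

91 dB(A)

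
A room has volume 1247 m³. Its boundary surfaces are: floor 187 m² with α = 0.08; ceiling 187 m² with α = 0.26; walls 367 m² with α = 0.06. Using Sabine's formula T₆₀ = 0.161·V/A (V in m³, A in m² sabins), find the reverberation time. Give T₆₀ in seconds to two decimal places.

A = Σ Sᵢαᵢ = 187·0.08 + 187·0.26 + 367·0.06 = 85.60 m².
T₆₀ = 0.161 × 1247 / 85.60 = 2.345 s.

2.35 s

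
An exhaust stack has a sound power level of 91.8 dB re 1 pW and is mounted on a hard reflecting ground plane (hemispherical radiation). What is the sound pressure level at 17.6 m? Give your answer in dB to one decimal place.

Free-field hemispherical radiation: L_p = L_w − 10·log₁₀(2π·r²), r = 17.6 m.
2π·r² = 1946 m², 10·log₁₀ of that is 32.892 dB.
L_p = 91.8 − 32.892 = 58.91 dB.

58.9 dB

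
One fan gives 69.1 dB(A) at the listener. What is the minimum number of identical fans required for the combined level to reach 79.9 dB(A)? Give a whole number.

Need L₁ + 10·log₁₀ N ≥ 79.9, i.e. log₁₀ N ≥ 1.08.
N ≥ 10^(10.8/10) = 12.023, so N = 13.

13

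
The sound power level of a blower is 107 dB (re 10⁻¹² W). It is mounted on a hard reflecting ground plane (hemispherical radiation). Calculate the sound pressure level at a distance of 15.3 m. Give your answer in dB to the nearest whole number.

75 dB

L_p = L_w − 10·log₁₀(2π·r²) with r = 15.3 m.
2π·r² = 1471 m², 10·log₁₀ of that is 31.676 dB.
L_p = 107 − 31.676 = 75.32 dB.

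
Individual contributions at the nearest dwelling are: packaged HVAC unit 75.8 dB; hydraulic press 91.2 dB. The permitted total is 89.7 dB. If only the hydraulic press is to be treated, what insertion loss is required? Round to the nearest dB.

2 dB

Everything except the hydraulic press sums to 10^(75.8/10) = 3.802e+07 in linear terms, 75.80 dB.
To meet 89.7 dB overall, the treated hydraulic press may contribute at most 10^(89.7/10) − 3.802e+07 = 8.952e+08, i.e. 89.52 dB.
Required insertion loss = 91.2 − 89.52 = 1.68 dB.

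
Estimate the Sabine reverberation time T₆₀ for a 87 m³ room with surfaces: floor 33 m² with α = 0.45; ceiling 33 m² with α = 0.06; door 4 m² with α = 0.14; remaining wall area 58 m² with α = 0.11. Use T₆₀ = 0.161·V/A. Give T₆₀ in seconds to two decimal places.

0.59 s

A = Σ Sᵢαᵢ = 33·0.45 + 33·0.06 + 4·0.14 + 58·0.11 = 23.77 m².
T₆₀ = 0.161·V/A = 0.161·87/23.77 = 0.589 s.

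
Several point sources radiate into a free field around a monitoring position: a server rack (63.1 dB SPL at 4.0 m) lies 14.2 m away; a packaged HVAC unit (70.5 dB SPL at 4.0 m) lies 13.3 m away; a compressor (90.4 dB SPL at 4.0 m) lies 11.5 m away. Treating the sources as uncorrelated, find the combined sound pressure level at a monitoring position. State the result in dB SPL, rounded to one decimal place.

First find each source's level at the receiver (point-source: −20·log₁₀(r/r_ref)), then combine on an intensity basis.
server rack: 63.1 − 20·log₁₀(14.2/4.0) = 63.1 − 11.00 = 52.10 dB SPL.
packaged HVAC unit: 70.5 − 20·log₁₀(13.3/4.0) = 70.5 − 10.44 = 60.06 dB SPL.
compressor: 90.4 − 20·log₁₀(11.5/4.0) = 90.4 − 9.17 = 81.23 dB SPL.
Σ 10^(L/10) = 1.338e+08 → L_total = 10·log₁₀(1.338e+08) = 81.27 dB SPL.

81.3 dB SPL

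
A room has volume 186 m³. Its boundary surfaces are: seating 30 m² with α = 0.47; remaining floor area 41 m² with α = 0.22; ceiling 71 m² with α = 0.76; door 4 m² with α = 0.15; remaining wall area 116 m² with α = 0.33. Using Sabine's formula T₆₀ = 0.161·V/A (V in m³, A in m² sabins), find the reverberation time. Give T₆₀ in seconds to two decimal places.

0.26 s

Summing Sᵢαᵢ: 30·0.47 + 41·0.22 + 71·0.76 + 4·0.15 + 116·0.33 = 115.96 m².
T₆₀ = 0.161·V/A = 0.161·186/115.96 = 0.258 s.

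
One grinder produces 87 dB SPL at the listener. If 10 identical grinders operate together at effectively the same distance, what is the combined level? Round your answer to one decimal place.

L_total = L₁ + 10·log₁₀ N for N identical incoherent sources.
L_total = 87 + 10·log₁₀(10) = 87 + 10.000 = 97.00 dB SPL.

97.0 dB SPL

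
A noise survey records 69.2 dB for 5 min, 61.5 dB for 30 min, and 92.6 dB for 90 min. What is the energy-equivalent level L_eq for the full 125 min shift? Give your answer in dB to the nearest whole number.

91 dB

The energy average is taken in the linear domain: L_eq = 10·log₁₀[(Σ tᵢ·10^(Lᵢ/10))/T], T = 125 min.
Σ tᵢ·10^(Lᵢ/10) = 5·10^(69.2/10) + 30·10^(61.5/10) + 90·10^(92.6/10) = 1.639e+11.
L_eq = 10·log₁₀(1.639e+11/125) = 91.18 dB.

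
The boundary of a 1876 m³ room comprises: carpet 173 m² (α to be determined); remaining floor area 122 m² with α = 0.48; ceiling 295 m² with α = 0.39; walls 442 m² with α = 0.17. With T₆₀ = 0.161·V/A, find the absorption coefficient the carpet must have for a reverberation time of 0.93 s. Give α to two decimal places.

0.44

Required total absorption A = 0.161·1876/0.93 = 324.77 m².
Absorption from the other surfaces = 122·0.48 + 295·0.39 + 442·0.17 = 248.75 m², so the carpet must supply 76.02 m² over 173 m².
α = 76.02/173 = 0.439.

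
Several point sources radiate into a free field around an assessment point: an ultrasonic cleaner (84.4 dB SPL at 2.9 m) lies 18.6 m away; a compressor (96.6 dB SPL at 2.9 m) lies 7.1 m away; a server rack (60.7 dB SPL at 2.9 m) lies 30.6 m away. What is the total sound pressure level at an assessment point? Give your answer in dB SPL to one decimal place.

88.9 dB SPL

Apply inverse-square spreading to bring every level to the receiver, then sum 10^(L/10).
ultrasonic cleaner: 84.4 − 20·log₁₀(18.6/2.9) = 84.4 − 16.14 = 68.26 dB SPL.
compressor: 96.6 − 20·log₁₀(7.1/2.9) = 96.6 − 7.78 = 88.82 dB SPL.
server rack: 60.7 − 20·log₁₀(30.6/2.9) = 60.7 − 20.47 = 40.23 dB SPL.
Σ 10^(L/10) = 7.693e+08 → L_total = 10·log₁₀(7.693e+08) = 88.86 dB SPL.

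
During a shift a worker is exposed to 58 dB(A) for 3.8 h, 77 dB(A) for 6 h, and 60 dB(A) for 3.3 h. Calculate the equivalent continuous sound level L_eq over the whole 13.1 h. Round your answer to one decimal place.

73.7 dB(A)

Weight each interval's intensity by its duration and average over T = 13.1 h:
Σ tᵢ·10^(Lᵢ/10) = 3.8·10^(58/10) + 6·10^(77/10) + 3.3·10^(60/10) = 3.064e+08.
L_eq = 10·log₁₀(3.064e+08/13.1) = 73.69 dB(A).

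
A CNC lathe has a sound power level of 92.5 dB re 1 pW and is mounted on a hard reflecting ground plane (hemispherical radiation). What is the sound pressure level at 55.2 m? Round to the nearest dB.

Free-field hemispherical radiation: L_p = L_w − 10·log₁₀(2π·r²), r = 55.2 m.
2π·r² = 1.915e+04 m², 10·log₁₀ of that is 42.821 dB.
L_p = 92.5 − 42.821 = 49.68 dB.

50 dB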